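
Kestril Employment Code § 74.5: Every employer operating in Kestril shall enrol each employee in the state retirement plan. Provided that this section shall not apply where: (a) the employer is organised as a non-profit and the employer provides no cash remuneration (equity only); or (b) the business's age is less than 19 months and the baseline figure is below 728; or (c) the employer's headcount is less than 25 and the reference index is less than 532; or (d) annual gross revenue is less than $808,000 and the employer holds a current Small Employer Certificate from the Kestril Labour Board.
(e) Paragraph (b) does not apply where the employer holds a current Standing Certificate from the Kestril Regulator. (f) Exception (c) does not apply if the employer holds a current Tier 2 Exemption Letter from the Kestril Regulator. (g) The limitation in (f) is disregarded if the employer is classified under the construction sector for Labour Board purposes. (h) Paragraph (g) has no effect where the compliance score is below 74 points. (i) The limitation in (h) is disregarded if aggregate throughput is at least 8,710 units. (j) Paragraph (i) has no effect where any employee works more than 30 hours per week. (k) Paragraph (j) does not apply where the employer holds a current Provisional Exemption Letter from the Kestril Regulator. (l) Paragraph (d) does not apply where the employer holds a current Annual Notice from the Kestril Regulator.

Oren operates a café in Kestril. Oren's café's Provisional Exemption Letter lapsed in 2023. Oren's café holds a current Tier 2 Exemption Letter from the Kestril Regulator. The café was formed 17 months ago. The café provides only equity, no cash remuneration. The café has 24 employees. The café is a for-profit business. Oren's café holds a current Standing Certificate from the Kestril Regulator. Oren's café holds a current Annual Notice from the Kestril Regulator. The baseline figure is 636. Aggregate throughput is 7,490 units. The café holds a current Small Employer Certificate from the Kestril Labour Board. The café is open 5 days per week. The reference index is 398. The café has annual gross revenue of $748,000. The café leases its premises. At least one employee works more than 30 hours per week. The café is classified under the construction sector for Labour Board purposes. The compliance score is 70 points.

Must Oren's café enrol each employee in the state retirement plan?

Exception (a) fails — the employer is for-profit.
Exception (b): the business's age is 17 months, less than the 19 months limit; the baseline figure is 636, below the 728 limit — every condition holds. But applying paragraph (e): (e) is triggered — a current Standing Certificate is held. (b) is therefore removed.
Exception (c) is satisfied on its face — the employer's headcount is 24, less than the 25 limit; the reference index is 398, less than the 532 limit. Turning to paragraphs (f)–(k): (f) operates against (c): a current Tier 2 Exemption Letter is held. (g) is triggered (the café is classified under the construction sector), but is itself disapplied by (h): (h) operates against (g): the compliance score is 70 points, below the 74 points limit. (i), which would lift (h), is not triggered — aggregate throughput is 7,490 units, short of 8,710 units. So (c) is unavailable.
All of (d)'s requirements are met (annual gross revenue is $748,000, less than the $808,000 limit; a current Small Employer Certificate is held). However, paragraph (l) must be considered: (l) applies — a current Annual Notice is held. Exception (d) does not apply.
No exception displaces § 74.5.

Yes — Oren's café must enrol each employee in the state retirement plan.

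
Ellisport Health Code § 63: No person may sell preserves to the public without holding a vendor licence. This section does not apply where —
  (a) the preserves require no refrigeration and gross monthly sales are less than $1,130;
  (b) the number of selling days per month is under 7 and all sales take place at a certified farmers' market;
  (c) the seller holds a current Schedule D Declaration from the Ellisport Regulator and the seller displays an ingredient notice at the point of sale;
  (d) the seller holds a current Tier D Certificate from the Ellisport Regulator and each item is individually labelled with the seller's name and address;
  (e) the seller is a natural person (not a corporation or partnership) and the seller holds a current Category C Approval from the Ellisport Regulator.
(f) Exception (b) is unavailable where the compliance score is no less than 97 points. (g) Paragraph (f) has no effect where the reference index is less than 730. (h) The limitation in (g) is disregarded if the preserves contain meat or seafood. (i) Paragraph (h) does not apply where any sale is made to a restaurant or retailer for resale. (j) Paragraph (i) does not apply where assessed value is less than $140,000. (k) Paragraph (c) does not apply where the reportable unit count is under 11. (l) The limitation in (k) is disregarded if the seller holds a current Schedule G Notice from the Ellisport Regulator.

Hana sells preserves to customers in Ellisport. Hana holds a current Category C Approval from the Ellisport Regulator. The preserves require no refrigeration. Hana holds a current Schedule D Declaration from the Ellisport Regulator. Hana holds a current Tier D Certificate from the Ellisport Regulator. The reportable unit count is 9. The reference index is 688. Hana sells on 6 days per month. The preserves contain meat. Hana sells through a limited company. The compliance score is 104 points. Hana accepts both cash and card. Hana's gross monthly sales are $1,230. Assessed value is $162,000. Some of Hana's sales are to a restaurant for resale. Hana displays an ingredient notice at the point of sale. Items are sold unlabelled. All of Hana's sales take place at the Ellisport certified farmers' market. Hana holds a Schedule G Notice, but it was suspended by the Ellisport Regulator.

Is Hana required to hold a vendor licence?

Exception (a) requires that gross monthly sales are less than $1,130; but gross monthly sales are $1,230, not less than $1,130, so (a) is unavailable.
All of (b)'s requirements are met (the number of selling days per month is 6, under the 7 limit; all sales are at a certified farmers' market). As to paragraphs (f)–(j): (f) operates (the compliance score is 104 points, meeting the 97 points threshold), but is overridden by (g): (g) operates against (f): the reference index is 688, less than the 730 limit. (h) would limit (g) — the preserves contain meat — but (i) sets (h) aside: (i) operates against (h): some sales are to a restaurant for resale. (j), which would lift (i), is inapplicable — assessed value is $162,000, not less than $140,000. (b) remains available.
Exception (c) is satisfied on its face — a current Schedule D Declaration is held; an ingredient notice is displayed. But applying paragraphs (k)–(l): (k) is triggered — the reportable unit count is 9, under the 11 limit. (l), which would lift (k), is not engaged — the Schedule G Notice is not current. So (c) is unavailable.
Exception (d) does not apply: items are sold unlabelled.
Exception (e) requires that the seller is a natural person (not a corporation or partnership); but the seller operates through a limited company, so (e) is unavailable.

No — exception (b) applies; Hana is not required to hold a vendor licence.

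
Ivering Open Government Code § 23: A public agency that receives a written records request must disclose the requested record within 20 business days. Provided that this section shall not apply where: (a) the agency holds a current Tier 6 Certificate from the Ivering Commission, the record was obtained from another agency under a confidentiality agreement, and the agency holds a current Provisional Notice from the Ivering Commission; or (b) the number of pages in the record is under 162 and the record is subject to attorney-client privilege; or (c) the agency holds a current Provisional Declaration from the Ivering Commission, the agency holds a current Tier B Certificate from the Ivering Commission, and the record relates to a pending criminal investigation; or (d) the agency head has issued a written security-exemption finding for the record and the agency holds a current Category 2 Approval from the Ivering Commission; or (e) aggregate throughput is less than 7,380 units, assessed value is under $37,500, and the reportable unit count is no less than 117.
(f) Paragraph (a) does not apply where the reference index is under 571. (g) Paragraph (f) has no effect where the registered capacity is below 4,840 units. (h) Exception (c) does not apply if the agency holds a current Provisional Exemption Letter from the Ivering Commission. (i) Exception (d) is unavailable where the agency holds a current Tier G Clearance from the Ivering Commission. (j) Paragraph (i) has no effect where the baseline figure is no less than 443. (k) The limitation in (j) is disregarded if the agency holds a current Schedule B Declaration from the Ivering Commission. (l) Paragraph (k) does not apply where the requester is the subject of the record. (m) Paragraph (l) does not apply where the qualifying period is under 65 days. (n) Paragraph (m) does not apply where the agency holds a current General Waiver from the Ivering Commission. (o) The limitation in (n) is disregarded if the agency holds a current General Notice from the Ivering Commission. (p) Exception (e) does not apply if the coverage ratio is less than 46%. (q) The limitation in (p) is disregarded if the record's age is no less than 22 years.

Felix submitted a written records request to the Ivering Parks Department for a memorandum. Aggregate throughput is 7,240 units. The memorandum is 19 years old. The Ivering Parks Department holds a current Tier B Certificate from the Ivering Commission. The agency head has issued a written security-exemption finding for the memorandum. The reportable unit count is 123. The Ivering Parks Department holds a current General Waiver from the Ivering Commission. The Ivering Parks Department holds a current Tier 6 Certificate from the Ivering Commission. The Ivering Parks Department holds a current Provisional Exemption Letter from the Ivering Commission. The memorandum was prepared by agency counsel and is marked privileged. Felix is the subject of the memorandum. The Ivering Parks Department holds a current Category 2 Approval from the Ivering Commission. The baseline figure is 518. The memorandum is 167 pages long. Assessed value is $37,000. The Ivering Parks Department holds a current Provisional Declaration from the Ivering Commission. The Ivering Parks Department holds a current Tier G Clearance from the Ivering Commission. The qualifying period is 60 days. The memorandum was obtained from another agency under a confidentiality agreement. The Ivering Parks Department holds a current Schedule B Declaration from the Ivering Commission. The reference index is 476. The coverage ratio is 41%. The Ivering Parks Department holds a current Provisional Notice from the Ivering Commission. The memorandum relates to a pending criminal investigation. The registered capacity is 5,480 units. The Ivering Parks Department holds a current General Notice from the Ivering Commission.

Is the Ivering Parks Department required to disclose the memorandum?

Exception (a)'s conditions are all satisfied: a current Tier 6 Certificate is held; the memorandum was obtained under a confidentiality agreement; a current Provisional Notice is held. Turning to paragraphs (f)–(g): (f) is engaged — the reference index is 476, under the 571 limit. (g) does not operate here (the registered capacity is 5,480 units, not below 4,840 units), so (f) stands. Exception (a) does not apply.
Exception (b) requires that the number of pages in the record is under 162; but the number of pages in the record is 167, not under 162, so (b) is unavailable.
Exception (c) is satisfied on its face — a current Provisional Declaration is held; a current Tier B Certificate is held; the memorandum relates to a pending investigation. However, paragraph (h) must be considered: (h) operates against (c): a current Provisional Exemption Letter is held. (c) is therefore removed.
Exception (d)'s conditions are all satisfied: a written security-exemption finding has been issued; a current Category 2 Approval is held. But applying paragraphs (i)–(o): (i) operates against (d): a current Tier G Clearance is held. (j) applies (the baseline figure is 518, meeting the 443 threshold), but is overridden by (k): (k) is triggered — a current Schedule B Declaration is held. (l) would limit (k) — Felix is the subject of the memorandum — but (m) sets (l) aside: (m) applies — the qualifying period is 60 days, under the 65 days limit. (n) would limit (m) — a current General Waiver is held — but (o) sets (n) aside: (o) is triggered — a current General Notice is held. Exception (d) does not apply.
All of (e)'s requirements are met (aggregate throughput is 7,240 units, less than the 7,380 units limit; assessed value is $37,000, under the $37,500 limit; the reportable unit count is 123, meeting the 117 threshold). Turning to paragraphs (p)–(q): (p) applies — the coverage ratio is 41%, less than the 46% limit. (q), which would lift (p), does not operate here — the record's age is 19 years, short of 22 years. So (e) is unavailable.
None of the exceptions is available; § 23 applies in full.

Yes — the Ivering Parks Department must disclose the memorandum.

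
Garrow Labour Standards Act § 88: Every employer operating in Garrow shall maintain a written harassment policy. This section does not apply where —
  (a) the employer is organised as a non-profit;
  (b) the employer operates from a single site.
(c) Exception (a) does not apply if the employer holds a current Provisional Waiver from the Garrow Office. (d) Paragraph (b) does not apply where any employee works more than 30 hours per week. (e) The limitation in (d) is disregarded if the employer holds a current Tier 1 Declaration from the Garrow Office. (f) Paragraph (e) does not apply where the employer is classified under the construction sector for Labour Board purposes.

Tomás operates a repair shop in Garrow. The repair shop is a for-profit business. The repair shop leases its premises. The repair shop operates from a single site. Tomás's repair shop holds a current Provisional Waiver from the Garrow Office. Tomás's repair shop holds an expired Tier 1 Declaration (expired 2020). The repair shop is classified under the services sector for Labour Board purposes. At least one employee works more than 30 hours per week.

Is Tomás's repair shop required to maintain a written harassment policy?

Exception (a) fails — the employer is for-profit.
Exception (b) is satisfied on its face — the employer operates from a single site. But applying paragraphs (d)–(f): (d) operates against (b): at least one employee exceeds 30 hours/week. (e), which would lift (d), is not triggered — no current Tier 1 Declaration is held. Exception (b) does not apply.
Every exception is unavailable, so the rule governs.

Yes — Tomás's repair shop must maintain a written harassment policy.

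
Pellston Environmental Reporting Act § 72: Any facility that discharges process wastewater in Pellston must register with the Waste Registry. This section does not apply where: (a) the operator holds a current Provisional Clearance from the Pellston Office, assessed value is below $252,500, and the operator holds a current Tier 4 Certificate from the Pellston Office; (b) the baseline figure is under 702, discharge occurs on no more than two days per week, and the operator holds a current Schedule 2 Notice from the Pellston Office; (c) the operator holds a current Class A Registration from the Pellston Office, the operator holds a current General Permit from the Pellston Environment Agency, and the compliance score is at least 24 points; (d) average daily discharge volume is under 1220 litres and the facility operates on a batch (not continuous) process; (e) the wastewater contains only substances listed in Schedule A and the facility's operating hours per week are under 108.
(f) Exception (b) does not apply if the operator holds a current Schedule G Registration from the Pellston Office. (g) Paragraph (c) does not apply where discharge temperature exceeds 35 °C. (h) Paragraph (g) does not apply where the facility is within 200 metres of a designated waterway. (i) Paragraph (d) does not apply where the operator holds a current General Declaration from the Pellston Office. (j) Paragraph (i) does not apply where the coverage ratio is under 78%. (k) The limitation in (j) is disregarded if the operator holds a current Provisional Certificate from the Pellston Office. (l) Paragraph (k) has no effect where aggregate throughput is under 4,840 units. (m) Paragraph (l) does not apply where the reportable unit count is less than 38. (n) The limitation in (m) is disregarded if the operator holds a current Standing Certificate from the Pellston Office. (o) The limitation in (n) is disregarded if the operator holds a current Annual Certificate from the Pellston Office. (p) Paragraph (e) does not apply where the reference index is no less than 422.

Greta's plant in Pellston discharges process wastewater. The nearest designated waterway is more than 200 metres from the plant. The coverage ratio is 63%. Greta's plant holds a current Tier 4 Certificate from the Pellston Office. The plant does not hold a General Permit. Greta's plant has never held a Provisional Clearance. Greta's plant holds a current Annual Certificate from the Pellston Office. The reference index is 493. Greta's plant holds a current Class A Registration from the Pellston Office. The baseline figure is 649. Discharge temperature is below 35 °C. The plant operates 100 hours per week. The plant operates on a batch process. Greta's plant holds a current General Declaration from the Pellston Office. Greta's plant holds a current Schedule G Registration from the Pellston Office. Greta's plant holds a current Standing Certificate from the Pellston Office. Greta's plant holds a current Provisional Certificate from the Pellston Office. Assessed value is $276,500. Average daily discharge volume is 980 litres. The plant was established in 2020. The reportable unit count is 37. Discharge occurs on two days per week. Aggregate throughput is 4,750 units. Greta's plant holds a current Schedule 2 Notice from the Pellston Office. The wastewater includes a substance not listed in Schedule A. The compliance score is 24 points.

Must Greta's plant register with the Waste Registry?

Yes — Greta's plant must register with the Waste Registry.

Exception (a) requires that the operator holds a current Provisional Clearance from the Pellston Office; but there is no Provisional Clearance in force, so (a) is unavailable.
Exception (b)'s conditions are all satisfied: the baseline figure is 649, under the 702 limit; discharge occurs on no more than two days per week; a current Schedule 2 Notice is held. But: (f) operates — a current Schedule G Registration is held. (b) is therefore removed.
Exception (c) fails — no General Permit is held.
Exception (d): average daily discharge volume is 980 litres, under the 1220 litres limit; the facility operates on a batch process — every condition holds. But: (i) applies — a current General Declaration is held. (j) would limit (i) — the coverage ratio is 63%, under the 78% limit — but (k) sets (j) aside: (k) applies — a current Provisional Certificate is held. (l) applies (aggregate throughput is 4,750 units, under the 4,840 units limit), but yields to (m): (m) operates — the reportable unit count is 37, less than the 38 limit. (n) would limit (m) — a current Standing Certificate is held — but (o) sets (n) aside: (o) operates — a current Annual Certificate is held. (d) is therefore removed.
Exception (e) does not apply: the wastewater includes a non-Schedule-A substance.
No exception applies. The general rule governs.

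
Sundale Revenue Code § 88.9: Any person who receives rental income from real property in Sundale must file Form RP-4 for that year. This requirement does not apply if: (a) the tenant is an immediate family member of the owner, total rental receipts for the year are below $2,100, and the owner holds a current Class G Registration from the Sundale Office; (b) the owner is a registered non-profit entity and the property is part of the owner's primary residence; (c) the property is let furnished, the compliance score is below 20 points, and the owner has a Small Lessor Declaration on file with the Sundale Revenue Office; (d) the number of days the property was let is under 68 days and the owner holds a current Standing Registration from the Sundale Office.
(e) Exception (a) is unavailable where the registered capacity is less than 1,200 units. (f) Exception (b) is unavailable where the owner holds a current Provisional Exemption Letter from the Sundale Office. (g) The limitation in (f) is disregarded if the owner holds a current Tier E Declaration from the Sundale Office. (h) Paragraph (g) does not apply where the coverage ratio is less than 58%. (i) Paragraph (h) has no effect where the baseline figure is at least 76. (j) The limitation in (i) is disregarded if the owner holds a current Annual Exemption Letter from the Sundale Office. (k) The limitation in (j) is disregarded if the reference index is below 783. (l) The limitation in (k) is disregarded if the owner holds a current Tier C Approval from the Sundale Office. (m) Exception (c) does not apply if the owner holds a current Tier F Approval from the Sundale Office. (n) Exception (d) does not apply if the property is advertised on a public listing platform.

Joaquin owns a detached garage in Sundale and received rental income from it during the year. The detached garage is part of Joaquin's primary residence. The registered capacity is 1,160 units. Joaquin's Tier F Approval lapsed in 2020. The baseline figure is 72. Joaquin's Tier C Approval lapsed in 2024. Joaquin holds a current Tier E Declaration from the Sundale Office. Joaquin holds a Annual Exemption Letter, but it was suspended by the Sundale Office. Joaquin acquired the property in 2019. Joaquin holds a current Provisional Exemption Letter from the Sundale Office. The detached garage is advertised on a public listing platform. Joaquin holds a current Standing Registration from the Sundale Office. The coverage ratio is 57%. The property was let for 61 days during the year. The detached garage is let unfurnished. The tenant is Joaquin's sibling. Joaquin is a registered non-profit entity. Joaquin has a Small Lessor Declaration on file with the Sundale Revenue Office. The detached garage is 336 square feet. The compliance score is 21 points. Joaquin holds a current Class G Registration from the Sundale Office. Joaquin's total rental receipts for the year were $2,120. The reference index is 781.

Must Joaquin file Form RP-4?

Yes — Joaquin must file Form RP-4.

Exception (a) does not apply: total rental receipts for the year are $2,120, not below $2,100.
Exception (b)'s conditions are all satisfied: Joaquin is a registered non-profit; the detached garage is part of the primary residence. But: (f) operates — a current Provisional Exemption Letter is held. (g) would limit (f) — a current Tier E Declaration is held — but (h) sets (g) aside: (h) operates against (g): the coverage ratio is 57%, less than the 58% limit. (i) does not operate here (the baseline figure is 72, short of 76), so (h) stands. Exception (b) does not apply.
Exception (c) requires that the property is let furnished; but the property is let unfurnished, so (c) is unavailable.
Exception (d): the number of days the property was let is 61 days, under the 68 days limit; a current Standing Registration is held — every condition holds. But applying paragraph (n): (n) operates — the property is publicly advertised. (d) is therefore removed.
Every exception is unavailable, so the rule governs.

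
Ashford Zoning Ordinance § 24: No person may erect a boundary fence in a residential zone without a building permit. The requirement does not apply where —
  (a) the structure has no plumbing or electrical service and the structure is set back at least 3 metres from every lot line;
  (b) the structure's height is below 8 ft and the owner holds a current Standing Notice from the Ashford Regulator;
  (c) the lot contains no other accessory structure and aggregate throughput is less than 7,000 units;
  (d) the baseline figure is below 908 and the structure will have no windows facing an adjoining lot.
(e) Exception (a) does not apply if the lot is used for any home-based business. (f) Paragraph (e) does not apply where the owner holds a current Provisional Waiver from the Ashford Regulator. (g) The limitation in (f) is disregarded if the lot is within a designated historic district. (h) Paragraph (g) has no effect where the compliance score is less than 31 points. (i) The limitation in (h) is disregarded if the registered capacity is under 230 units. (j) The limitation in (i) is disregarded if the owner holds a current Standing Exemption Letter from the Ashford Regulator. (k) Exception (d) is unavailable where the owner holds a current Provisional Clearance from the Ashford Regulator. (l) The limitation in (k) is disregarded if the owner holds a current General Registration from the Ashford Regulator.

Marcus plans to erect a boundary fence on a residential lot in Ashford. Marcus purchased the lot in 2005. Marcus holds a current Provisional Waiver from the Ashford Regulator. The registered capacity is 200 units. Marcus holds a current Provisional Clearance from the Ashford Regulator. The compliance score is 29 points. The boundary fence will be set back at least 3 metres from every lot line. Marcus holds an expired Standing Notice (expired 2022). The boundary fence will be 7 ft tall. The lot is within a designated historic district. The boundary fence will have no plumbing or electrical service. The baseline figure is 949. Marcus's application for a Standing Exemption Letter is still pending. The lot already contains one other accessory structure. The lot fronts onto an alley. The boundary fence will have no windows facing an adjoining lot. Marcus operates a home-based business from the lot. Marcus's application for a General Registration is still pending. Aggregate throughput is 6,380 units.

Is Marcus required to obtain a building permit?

All of (a)'s requirements are met (there is no plumbing or electrical service; the setback is at least 3 m on every side). But: (e) is triggered — a home-based business operates on the lot. (f) would limit (e) — a current Provisional Waiver is held — but (g) sets (f) aside: (g) operates against (f): the lot is in a historic district. (h) would limit (g) — the compliance score is 29 points, less than the 31 points limit — but (i) sets (h) aside: (i) is engaged — the registered capacity is 200 units, under the 230 units limit. (j), which would lift (i), is not engaged — there is no Standing Exemption Letter in force. Exception (a) does not apply.
Exception (b) does not apply: no current Standing Notice is held.
Exception (c) requires that the lot contains no other accessory structure; but the lot already has another accessory structure, so (c) is unavailable.
Exception (d) fails — the baseline figure is 949, not below 908.
None of the exceptions is available; § 24 applies in full.

Yes — Marcus must obtain a building permit.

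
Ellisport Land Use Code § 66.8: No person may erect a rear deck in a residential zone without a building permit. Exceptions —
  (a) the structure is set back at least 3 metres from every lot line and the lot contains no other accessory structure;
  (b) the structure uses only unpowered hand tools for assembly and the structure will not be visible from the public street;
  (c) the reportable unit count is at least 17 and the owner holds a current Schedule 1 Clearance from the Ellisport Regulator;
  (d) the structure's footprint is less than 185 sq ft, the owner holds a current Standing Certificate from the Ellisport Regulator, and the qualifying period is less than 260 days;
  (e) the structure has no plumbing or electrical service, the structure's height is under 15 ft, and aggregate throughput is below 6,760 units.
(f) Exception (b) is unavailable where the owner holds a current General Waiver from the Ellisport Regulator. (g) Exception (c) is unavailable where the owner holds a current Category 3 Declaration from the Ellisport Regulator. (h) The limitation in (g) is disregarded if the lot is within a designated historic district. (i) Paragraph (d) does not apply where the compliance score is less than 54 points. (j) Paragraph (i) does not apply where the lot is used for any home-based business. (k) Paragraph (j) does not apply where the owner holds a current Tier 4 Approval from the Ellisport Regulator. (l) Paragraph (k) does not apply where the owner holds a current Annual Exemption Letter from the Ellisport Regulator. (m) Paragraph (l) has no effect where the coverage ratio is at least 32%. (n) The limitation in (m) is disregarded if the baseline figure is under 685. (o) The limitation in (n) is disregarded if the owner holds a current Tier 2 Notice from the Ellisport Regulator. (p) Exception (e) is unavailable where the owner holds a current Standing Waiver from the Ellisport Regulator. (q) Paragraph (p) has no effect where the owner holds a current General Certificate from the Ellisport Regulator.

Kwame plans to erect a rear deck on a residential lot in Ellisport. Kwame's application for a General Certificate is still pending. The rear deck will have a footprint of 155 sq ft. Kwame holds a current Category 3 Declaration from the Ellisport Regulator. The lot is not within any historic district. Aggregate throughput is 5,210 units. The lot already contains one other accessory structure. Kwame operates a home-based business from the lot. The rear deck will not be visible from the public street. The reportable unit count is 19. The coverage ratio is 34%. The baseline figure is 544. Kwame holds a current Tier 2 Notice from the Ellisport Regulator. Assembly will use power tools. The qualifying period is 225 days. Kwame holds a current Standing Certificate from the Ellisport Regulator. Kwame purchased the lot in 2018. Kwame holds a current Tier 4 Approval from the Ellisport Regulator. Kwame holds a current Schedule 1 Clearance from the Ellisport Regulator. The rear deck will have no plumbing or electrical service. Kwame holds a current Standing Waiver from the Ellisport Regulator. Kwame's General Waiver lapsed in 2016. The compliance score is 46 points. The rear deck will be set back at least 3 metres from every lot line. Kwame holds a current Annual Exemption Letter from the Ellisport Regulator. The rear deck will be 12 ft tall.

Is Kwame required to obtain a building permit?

Yes — Kwame must obtain a building permit.

Exception (a) requires that the lot contains no other accessory structure; but the lot already has another accessory structure, so (a) is unavailable.
Exception (b) fails — assembly uses power tools.
All of (c)'s requirements are met (the reportable unit count is 19, meeting the 17 threshold; a current Schedule 1 Clearance is held). But applying paragraphs (g)–(h): (g) operates against (c): a current Category 3 Declaration is held. (h) is not triggered (the lot is not in a historic district), so (g) stands. (c) is therefore removed.
All of (d)'s requirements are met (the structure's footprint is 155 sq ft, less than the 185 sq ft limit; a current Standing Certificate is held; the qualifying period is 225 days, less than the 260 days limit). However, paragraphs (i)–(o) must be considered: (i) is engaged — the compliance score is 46 points, less than the 54 points limit. (j) would limit (i) — a home-based business operates on the lot — but (k) sets (j) aside: (k) operates against (j): a current Tier 4 Approval is held. (l) would limit (k) — a current Annual Exemption Letter is held — but (m) sets (l) aside: (m) is engaged — the coverage ratio is 34%, meeting the 32% threshold. (n) would limit (m) — the baseline figure is 544, under the 685 limit — but (o) sets (n) aside: (o) operates against (n): a current Tier 2 Notice is held. Exception (d) does not apply.
Exception (e): there is no plumbing or electrical service; the structure's height is 12 ft, under the 15 ft limit; aggregate throughput is 5,210 units, below the 6,760 units limit — every condition holds. But: (p) operates against (e): a current Standing Waiver is held. (q), which would lift (p), is not engaged — no current General Certificate is held. Exception (e) does not apply.
None of the exceptions is available; § 66.8 applies in full.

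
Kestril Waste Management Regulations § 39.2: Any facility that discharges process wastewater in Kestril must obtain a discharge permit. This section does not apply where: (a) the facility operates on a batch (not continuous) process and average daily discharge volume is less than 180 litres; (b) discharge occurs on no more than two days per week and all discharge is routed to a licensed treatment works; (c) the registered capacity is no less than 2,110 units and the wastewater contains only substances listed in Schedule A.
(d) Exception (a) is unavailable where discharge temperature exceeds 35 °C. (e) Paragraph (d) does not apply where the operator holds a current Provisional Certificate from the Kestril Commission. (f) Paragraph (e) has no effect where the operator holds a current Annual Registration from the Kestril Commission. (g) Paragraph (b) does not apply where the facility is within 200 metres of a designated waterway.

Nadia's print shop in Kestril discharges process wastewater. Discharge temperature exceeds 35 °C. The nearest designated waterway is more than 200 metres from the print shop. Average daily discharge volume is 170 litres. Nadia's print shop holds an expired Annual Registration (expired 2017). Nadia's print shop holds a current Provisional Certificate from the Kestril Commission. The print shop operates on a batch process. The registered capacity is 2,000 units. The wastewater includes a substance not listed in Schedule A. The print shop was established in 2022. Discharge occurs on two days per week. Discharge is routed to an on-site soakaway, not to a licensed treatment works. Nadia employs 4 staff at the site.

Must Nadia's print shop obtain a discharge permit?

All of (a)'s requirements are met (the facility operates on a batch process; average daily discharge volume is 170 litres, less than the 180 litres limit). As to paragraphs (d)–(f): (d) is engaged (discharge temperature exceeds 35 °C), but is itself disapplied by (e): (e) operates — a current Provisional Certificate is held. (f) is not engaged (there is no Annual Registration in force), so (e) stands. So (a) applies.
Exception (b) does not apply: discharge is not routed to a licensed treatment works.
Exception (c) does not apply: the registered capacity is 2,000 units, short of 2,110 units.

No — exception (a) applies; Nadia's print shop is not required to obtain a discharge permit.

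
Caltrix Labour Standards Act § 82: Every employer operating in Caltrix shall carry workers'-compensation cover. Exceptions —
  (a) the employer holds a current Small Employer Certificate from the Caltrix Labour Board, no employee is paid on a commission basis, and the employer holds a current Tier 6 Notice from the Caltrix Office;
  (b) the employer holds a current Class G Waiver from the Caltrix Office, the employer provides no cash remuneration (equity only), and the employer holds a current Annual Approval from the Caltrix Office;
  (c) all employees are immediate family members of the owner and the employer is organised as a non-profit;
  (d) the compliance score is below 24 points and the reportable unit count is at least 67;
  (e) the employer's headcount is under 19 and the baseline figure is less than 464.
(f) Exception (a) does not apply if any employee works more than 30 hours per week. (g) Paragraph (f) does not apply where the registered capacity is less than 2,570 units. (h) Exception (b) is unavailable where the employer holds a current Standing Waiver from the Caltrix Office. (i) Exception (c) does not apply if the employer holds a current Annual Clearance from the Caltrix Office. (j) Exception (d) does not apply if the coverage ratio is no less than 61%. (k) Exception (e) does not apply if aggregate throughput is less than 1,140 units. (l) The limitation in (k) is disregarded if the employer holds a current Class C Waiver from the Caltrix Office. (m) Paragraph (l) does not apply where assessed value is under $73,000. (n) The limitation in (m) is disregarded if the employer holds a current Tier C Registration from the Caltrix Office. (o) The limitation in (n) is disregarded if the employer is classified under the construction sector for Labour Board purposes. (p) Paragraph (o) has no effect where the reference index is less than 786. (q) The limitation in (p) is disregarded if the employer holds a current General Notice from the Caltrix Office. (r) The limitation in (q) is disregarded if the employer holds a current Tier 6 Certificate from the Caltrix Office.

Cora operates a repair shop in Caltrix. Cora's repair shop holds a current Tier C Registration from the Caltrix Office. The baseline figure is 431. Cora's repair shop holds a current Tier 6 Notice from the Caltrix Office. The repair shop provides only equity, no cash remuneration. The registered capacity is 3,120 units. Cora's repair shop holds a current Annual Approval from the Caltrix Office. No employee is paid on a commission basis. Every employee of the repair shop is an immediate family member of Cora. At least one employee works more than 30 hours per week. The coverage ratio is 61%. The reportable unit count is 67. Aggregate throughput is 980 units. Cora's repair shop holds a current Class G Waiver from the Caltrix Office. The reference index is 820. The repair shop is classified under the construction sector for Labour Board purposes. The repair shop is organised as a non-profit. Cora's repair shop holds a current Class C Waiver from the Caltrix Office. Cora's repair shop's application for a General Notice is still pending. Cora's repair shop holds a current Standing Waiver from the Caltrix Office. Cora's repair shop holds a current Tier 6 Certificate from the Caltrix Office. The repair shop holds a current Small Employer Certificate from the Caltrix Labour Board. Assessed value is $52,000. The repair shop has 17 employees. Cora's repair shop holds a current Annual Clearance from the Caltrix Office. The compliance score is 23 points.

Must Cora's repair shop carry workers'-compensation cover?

All of (a)'s requirements are met (a current Small Employer Certificate is held; no employee is paid on commission; a current Tier 6 Notice is held). But applying paragraphs (f)–(g): (f) operates against (a): at least one employee exceeds 30 hours/week. (g), which would lift (f), is not engaged — the registered capacity is 3,120 units, not less than 2,570 units. Exception (a) does not apply.
Exception (b) is satisfied on its face — a current Class G Waiver is held; remuneration is equity-only; a current Annual Approval is held. But applying paragraph (h): (h) is engaged — a current Standing Waiver is held. (b) is therefore removed.
Exception (c)'s conditions are all satisfied: every employee is an immediate family member; the employer is a non-profit. But applying paragraph (i): (i) operates against (c): a current Annual Clearance is held. So (c) is unavailable.
All of (d)'s requirements are met (the compliance score is 23 points, below the 24 points limit; the reportable unit count is 67, meeting the 67 threshold). But: (j) operates against (d): the coverage ratio is 61%, meeting the 61% threshold. (d) is therefore removed.
Exception (e)'s conditions are all satisfied: the employer's headcount is 17, under the 19 limit; the baseline figure is 431, less than the 464 limit. However, paragraphs (k)–(r) must be considered: (k) is triggered — aggregate throughput is 980 units, less than the 1,140 units limit. (l) applies (a current Class C Waiver is held), but is set aside by (m): (m) is triggered — assessed value is $52,000, under the $73,000 limit. (n) would limit (m) — a current Tier C Registration is held — but (o) sets (n) aside: (o) operates against (n): the repair shop is classified under the construction sector. (p), which would lift (o), is inapplicable — the reference index is 820, not less than 786. Exception (e) does not apply.
No exception is made out. Cora's repair shop falls within the general rule.

Yes — Cora's repair shop must carry workers'-compensation cover.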